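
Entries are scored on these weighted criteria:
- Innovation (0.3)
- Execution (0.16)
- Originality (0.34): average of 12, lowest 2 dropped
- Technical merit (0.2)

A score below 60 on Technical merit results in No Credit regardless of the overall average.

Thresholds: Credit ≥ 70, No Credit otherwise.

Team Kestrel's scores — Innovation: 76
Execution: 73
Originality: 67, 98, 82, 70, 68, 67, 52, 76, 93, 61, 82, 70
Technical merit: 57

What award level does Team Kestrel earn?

No Credit

Originality: drop 52, 61 → average of remaining 10 = 773/10 = 77.3
Technical merit score 57 < 60: minimum not met.
Weighted total:
  Innovation 76 × 0.3 = 22.8
  Execution 73 × 0.16 = 11.68
  Originality 77.3 × 0.34 = 26.282
  Technical merit 57 × 0.2 = 11.4
Sum = 72.162
Because the Technical merit minimum was not met, the result is No Credit.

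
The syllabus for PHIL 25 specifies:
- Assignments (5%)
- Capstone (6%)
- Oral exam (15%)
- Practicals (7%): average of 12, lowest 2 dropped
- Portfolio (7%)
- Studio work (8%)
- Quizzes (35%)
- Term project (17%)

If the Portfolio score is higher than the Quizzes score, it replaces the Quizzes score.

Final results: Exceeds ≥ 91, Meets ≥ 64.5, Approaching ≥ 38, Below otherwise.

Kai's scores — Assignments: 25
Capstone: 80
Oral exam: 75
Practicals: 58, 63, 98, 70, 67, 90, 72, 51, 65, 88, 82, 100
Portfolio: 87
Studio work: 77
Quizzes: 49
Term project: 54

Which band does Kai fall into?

Practicals: drop 51, 58 → average of remaining 10 = 795/10 = 79.5
Portfolio (87) > Quizzes (49), so Quizzes counts as 87.
Weighted total:
  Assignments 25 × 0.05 = 1.25
  Capstone 80 × 0.06 = 4.8
  Oral exam 75 × 0.15 = 11.25
  Practicals 79.5 × 0.07 = 5.565
  Portfolio 87 × 0.07 = 6.09
  Studio work 77 × 0.08 = 6.16
  Quizzes 87 × 0.35 = 30.45
  Term project 54 × 0.17 = 9.18
Sum = 74.745
74.745 is ≥ 64.5 and < 91 → Meets

Meets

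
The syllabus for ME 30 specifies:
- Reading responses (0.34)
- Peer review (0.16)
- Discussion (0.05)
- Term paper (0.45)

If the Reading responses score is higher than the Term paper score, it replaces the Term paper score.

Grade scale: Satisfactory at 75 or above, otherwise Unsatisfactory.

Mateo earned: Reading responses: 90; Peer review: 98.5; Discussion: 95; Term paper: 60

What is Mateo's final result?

Reading responses (90) > Term paper (60), so Term paper counts as 90.
Weighted total:
  Reading responses 90 × 0.34 = 30.6
  Peer review 98.5 × 0.16 = 15.76
  Discussion 95 × 0.05 = 4.75
  Term paper 90 × 0.45 = 40.5
Sum = 91.61
91.61 ≥ 75 → Satisfactory

Satisfactory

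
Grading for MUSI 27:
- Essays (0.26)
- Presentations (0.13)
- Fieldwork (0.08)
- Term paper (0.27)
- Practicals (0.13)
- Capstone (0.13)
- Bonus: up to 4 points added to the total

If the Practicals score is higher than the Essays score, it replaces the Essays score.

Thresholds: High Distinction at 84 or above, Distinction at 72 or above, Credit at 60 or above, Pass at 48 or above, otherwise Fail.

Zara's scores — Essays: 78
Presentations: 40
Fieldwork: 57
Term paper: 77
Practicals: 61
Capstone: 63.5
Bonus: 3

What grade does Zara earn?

Credit

Practicals (61) ≤ Essays (78), so Essays stays at 78.
Weighted total:
  Essays 78 × 0.26 = 20.28
  Presentations 40 × 0.13 = 5.2
  Fieldwork 57 × 0.08 = 4.56
  Term paper 77 × 0.27 = 20.79
  Practicals 61 × 0.13 = 7.93
  Capstone 63.5 × 0.13 = 8.255
Sum = 67.015
Bonus: 67.015 + 3 = 70.015
70.015 is ≥ 60 and < 72 → Credit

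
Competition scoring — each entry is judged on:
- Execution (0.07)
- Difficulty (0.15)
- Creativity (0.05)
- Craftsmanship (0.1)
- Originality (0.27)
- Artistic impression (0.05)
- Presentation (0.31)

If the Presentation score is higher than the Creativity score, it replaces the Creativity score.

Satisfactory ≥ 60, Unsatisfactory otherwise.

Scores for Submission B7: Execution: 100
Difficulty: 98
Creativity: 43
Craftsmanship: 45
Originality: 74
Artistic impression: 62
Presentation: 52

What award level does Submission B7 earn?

Presentation (52) > Creativity (43), so Creativity counts as 52.
Weighted total:
  Execution 100 × 0.07 = 7
  Difficulty 98 × 0.15 = 14.7
  Creativity 52 × 0.05 = 2.6
  Craftsmanship 45 × 0.1 = 4.5
  Originality 74 × 0.27 = 19.98
  Artistic impression 62 × 0.05 = 3.1
  Presentation 52 × 0.31 = 16.12
Sum = 68
68 ≥ 60 → Satisfactory

Satisfactory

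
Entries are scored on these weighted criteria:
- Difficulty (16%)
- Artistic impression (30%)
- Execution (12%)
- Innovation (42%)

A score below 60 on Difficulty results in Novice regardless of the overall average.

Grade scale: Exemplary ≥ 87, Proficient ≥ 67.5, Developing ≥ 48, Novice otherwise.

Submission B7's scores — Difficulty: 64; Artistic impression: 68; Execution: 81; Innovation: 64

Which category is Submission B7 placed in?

Developing

Difficulty score 64 ≥ 60: minimum met.
Weighted total:
  Difficulty 64 × 0.16 = 10.24
  Artistic impression 68 × 0.3 = 20.4
  Execution 81 × 0.12 = 9.72
  Innovation 64 × 0.42 = 26.88
Sum = 67.24
67.24 is ≥ 48 and < 67.5 → Developing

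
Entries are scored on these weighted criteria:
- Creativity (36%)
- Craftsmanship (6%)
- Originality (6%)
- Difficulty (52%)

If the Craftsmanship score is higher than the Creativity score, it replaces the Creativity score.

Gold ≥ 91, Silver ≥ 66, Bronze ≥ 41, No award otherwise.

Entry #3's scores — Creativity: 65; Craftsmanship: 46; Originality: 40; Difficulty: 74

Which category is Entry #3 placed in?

Craftsmanship (46) ≤ Creativity (65), so Creativity stays at 65.
Weighted total:
  Creativity 65 × 0.36 = 23.4
  Craftsmanship 46 × 0.06 = 2.76
  Originality 40 × 0.06 = 2.4
  Difficulty 74 × 0.52 = 38.48
Sum = 67.04
67.04 is ≥ 66 and < 91 → Silver

Silver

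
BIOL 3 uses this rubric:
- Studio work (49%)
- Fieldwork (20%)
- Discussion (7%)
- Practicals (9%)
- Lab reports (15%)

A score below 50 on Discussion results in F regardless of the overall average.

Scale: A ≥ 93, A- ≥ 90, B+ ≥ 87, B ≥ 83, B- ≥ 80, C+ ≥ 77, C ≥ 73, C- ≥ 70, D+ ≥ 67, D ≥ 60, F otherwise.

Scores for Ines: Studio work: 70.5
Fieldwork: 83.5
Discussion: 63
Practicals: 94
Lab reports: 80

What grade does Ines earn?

Discussion score 63 ≥ 50: minimum met.
Weighted total:
  Studio work 70.5 × 0.49 = 34.545
  Fieldwork 83.5 × 0.2 = 16.7
  Discussion 63 × 0.07 = 4.41
  Practicals 94 × 0.09 = 8.46
  Lab reports 80 × 0.15 = 12
Sum = 76.115
76.115 is ≥ 73 and < 77 → C

C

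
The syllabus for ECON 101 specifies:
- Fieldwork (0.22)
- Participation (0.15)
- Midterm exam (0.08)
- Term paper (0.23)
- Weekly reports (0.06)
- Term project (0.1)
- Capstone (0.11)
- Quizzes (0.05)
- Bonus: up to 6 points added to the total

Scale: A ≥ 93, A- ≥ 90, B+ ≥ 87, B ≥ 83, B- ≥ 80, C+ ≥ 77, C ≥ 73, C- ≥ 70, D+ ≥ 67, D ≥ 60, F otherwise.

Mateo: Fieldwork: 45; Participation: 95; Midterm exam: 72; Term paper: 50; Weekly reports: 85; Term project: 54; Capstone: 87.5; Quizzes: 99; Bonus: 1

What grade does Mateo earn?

D+

Weighted total:
  Fieldwork 45 × 0.22 = 9.9
  Participation 95 × 0.15 = 14.25
  Midterm exam 72 × 0.08 = 5.76
  Term paper 50 × 0.23 = 11.5
  Weekly reports 85 × 0.06 = 5.1
  Term project 54 × 0.1 = 5.4
  Capstone 87.5 × 0.11 = 9.625
  Quizzes 99 × 0.05 = 4.95
Sum = 66.485
Bonus: 66.485 + 1 = 67.485
67.485 is ≥ 67 and < 70 → D+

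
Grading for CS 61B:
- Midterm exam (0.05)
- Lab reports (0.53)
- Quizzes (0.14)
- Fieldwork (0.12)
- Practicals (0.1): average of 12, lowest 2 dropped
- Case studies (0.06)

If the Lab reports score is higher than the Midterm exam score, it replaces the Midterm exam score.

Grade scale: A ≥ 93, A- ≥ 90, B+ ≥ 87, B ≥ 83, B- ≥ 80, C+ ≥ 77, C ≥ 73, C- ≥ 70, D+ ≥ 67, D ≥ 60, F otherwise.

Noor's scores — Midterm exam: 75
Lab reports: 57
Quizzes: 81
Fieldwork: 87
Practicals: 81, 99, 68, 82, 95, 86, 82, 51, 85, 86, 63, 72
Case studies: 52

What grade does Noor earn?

D+

Practicals: drop 51, 63 → average of remaining 10 = 836/10 = 83.6
Lab reports (57) ≤ Midterm exam (75), so Midterm exam stays at 75.
Weighted total:
  Midterm exam 75 × 0.05 = 3.75
  Lab reports 57 × 0.53 = 30.21
  Quizzes 81 × 0.14 = 11.34
  Fieldwork 87 × 0.12 = 10.44
  Practicals 83.6 × 0.1 = 8.36
  Case studies 52 × 0.06 = 3.12
Sum = 67.22
67.22 is ≥ 67 and < 70 → D+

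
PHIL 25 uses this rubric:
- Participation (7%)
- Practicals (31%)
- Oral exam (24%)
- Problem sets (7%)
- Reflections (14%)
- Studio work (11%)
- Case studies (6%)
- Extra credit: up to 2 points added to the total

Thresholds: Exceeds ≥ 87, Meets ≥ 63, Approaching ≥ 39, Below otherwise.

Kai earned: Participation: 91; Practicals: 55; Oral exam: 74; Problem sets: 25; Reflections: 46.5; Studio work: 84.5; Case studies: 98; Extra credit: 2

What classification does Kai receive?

Meets

Weighted total:
  Participation 91 × 0.07 = 6.37
  Practicals 55 × 0.31 = 17.05
  Oral exam 74 × 0.24 = 17.76
  Problem sets 25 × 0.07 = 1.75
  Reflections 46.5 × 0.14 = 6.51
  Studio work 84.5 × 0.11 = 9.295
  Case studies 98 × 0.06 = 5.88
Sum = 64.615
Extra credit: 64.615 + 2 = 66.615
66.615 is ≥ 63 and < 87 → Meets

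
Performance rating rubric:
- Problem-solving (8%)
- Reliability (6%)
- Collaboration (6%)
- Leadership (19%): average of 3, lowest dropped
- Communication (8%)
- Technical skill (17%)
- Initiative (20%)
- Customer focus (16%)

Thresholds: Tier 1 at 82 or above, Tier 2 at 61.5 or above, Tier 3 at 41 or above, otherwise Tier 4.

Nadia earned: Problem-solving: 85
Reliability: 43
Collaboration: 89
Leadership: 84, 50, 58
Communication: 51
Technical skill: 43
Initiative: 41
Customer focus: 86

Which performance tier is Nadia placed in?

Leadership: drop 50 → average of remaining 2 = 142/2 = 71
Weighted total:
  Problem-solving 85 × 0.08 = 6.8
  Reliability 43 × 0.06 = 2.58
  Collaboration 89 × 0.06 = 5.34
  Leadership 71 × 0.19 = 13.49
  Communication 51 × 0.08 = 4.08
  Technical skill 43 × 0.17 = 7.31
  Initiative 41 × 0.2 = 8.2
  Customer focus 86 × 0.16 = 13.76
Sum = 61.56
61.56 is ≥ 61.5 and < 82 → Tier 2

Tier 2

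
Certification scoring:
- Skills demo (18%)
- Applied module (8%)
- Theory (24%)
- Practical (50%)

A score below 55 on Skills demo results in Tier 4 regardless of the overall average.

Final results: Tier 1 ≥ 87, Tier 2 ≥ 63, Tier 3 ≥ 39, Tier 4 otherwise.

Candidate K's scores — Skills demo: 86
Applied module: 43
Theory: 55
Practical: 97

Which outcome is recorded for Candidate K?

Skills demo score 86 ≥ 55: minimum met.
Weighted total:
  Skills demo 86 × 0.18 = 15.48
  Applied module 43 × 0.08 = 3.44
  Theory 55 × 0.24 = 13.2
  Practical 97 × 0.5 = 48.5
Sum = 80.62
80.62 is ≥ 63 and < 87 → Tier 2

Tier 2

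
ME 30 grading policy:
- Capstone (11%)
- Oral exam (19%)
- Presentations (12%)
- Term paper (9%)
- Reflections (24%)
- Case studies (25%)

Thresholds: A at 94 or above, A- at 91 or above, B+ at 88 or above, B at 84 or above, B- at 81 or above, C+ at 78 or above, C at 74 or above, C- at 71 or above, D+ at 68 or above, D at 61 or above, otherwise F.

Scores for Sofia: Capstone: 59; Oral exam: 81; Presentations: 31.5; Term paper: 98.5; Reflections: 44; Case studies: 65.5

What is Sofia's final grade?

D

Weighted total:
  Capstone 59 × 0.11 = 6.49
  Oral exam 81 × 0.19 = 15.39
  Presentations 31.5 × 0.12 = 3.78
  Term paper 98.5 × 0.09 = 8.865
  Reflections 44 × 0.24 = 10.56
  Case studies 65.5 × 0.25 = 16.375
Sum = 61.46
61.46 is ≥ 61 and < 68 → D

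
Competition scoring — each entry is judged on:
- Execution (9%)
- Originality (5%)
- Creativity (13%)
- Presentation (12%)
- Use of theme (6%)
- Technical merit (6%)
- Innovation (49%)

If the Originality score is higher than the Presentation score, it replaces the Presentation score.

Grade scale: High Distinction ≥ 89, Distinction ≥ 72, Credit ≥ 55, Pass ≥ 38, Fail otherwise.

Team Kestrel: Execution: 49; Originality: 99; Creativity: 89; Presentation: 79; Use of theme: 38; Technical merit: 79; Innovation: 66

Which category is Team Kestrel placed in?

Distinction

Originality (99) > Presentation (79), so Presentation counts as 99.
Weighted total:
  Execution 49 × 0.09 = 4.41
  Originality 99 × 0.05 = 4.95
  Creativity 89 × 0.13 = 11.57
  Presentation 99 × 0.12 = 11.88
  Use of theme 38 × 0.06 = 2.28
  Technical merit 79 × 0.06 = 4.74
  Innovation 66 × 0.49 = 32.34
Sum = 72.17
72.17 is ≥ 72 and < 89 → Distinction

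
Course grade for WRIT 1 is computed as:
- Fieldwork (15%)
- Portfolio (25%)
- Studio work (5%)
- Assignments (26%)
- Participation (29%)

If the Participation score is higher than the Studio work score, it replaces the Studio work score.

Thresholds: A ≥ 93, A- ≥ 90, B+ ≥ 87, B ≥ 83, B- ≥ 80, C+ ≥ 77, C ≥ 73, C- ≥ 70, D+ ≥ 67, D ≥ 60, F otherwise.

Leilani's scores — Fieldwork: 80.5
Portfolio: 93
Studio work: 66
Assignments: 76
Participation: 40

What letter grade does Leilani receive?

Participation (40) ≤ Studio work (66), so Studio work stays at 66.
Weighted total:
  Fieldwork 80.5 × 0.15 = 12.075
  Portfolio 93 × 0.25 = 23.25
  Studio work 66 × 0.05 = 3.3
  Assignments 76 × 0.26 = 19.76
  Participation 40 × 0.29 = 11.6
Sum = 69.985
69.985 is ≥ 67 and < 70 → D+

D+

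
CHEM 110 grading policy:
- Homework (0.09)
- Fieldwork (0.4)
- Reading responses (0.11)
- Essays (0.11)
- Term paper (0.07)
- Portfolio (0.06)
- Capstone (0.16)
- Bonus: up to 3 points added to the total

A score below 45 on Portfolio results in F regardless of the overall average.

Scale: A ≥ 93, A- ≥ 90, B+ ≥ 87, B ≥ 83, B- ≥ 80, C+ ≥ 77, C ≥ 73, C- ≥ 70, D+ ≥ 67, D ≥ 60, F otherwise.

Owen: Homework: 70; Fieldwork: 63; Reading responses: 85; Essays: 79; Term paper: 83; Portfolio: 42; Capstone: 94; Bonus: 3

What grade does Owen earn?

F

Portfolio score 42 < 45: minimum not met.
Weighted total:
  Homework 70 × 0.09 = 6.3
  Fieldwork 63 × 0.4 = 25.2
  Reading responses 85 × 0.11 = 9.35
  Essays 79 × 0.11 = 8.69
  Term paper 83 × 0.07 = 5.81
  Portfolio 42 × 0.06 = 2.52
  Capstone 94 × 0.16 = 15.04
Sum = 72.91
Bonus: 72.91 + 3 = 75.91
Because the Portfolio minimum was not met, the result is F.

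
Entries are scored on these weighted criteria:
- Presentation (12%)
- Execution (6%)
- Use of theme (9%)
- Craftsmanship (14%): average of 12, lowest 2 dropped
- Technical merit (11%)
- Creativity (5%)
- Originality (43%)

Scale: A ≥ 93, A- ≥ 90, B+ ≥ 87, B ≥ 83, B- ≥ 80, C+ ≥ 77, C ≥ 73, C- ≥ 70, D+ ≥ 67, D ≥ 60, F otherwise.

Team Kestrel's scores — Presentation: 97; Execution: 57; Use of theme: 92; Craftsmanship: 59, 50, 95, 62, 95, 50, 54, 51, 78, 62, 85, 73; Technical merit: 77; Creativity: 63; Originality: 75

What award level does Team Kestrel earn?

Craftsmanship: drop 50, 50 → average of remaining 10 = 714/10 = 71.4
Weighted total:
  Presentation 97 × 0.12 = 11.64
  Execution 57 × 0.06 = 3.42
  Use of theme 92 × 0.09 = 8.28
  Craftsmanship 71.4 × 0.14 = 9.996
  Technical merit 77 × 0.11 = 8.47
  Creativity 63 × 0.05 = 3.15
  Originality 75 × 0.43 = 32.25
Sum = 77.206
77.206 is ≥ 77 and < 80 → C+

C+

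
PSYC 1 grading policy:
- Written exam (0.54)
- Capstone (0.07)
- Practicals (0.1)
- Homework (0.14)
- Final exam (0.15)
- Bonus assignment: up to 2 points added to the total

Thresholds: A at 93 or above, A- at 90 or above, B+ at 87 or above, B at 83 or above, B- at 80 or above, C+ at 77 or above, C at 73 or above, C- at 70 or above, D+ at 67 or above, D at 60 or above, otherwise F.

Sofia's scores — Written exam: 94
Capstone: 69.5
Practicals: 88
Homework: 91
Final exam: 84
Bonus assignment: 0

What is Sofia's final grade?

Weighted total:
  Written exam 94 × 0.54 = 50.76
  Capstone 69.5 × 0.07 = 4.865
  Practicals 88 × 0.1 = 8.8
  Homework 91 × 0.14 = 12.74
  Final exam 84 × 0.15 = 12.6
Sum = 89.765
Bonus assignment: 89.765 + 0 = 89.765
89.765 is ≥ 87 and < 90 → B+

B+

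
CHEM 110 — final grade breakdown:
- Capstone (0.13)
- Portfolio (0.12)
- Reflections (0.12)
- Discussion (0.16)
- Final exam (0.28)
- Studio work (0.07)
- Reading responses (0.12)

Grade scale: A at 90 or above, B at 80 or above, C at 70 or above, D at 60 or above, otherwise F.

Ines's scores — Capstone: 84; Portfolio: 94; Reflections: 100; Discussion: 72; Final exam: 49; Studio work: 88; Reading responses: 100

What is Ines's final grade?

Weighted total:
  Capstone 84 × 0.13 = 10.92
  Portfolio 94 × 0.12 = 11.28
  Reflections 100 × 0.12 = 12
  Discussion 72 × 0.16 = 11.52
  Final exam 49 × 0.28 = 13.72
  Studio work 88 × 0.07 = 6.16
  Reading responses 100 × 0.12 = 12
Sum = 77.6
77.6 is ≥ 70 and < 80 → C

C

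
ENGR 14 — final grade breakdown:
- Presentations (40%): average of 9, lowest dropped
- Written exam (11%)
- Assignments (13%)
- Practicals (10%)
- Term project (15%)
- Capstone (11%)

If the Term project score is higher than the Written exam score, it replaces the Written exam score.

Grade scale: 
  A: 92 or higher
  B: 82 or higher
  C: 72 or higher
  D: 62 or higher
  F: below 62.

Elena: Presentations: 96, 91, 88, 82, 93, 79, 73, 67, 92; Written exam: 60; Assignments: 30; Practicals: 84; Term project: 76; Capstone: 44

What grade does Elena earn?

Presentations: drop 67 → average of remaining 8 = 694/8 = 86.75
Term project (76) > Written exam (60), so Written exam counts as 76.
Weighted total:
  Presentations 86.75 × 0.4 = 34.7
  Written exam 76 × 0.11 = 8.36
  Assignments 30 × 0.13 = 3.9
  Practicals 84 × 0.1 = 8.4
  Term project 76 × 0.15 = 11.4
  Capstone 44 × 0.11 = 4.84
Sum = 71.6
71.6 is ≥ 62 and < 72 → D

D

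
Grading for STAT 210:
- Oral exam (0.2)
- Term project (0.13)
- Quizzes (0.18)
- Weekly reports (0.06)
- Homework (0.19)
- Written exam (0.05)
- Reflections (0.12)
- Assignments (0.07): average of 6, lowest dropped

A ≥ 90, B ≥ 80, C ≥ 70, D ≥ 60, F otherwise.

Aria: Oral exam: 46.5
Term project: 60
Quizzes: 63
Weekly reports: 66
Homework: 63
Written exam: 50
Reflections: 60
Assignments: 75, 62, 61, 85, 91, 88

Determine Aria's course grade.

Assignments: drop 61 → average of remaining 5 = 401/5 = 80.2
Weighted total:
  Oral exam 46.5 × 0.2 = 9.3
  Term project 60 × 0.13 = 7.8
  Quizzes 63 × 0.18 = 11.34
  Weekly reports 66 × 0.06 = 3.96
  Homework 63 × 0.19 = 11.97
  Written exam 50 × 0.05 = 2.5
  Reflections 60 × 0.12 = 7.2
  Assignments 80.2 × 0.07 = 5.614
Sum = 59.684
59.684 < 60 → F

F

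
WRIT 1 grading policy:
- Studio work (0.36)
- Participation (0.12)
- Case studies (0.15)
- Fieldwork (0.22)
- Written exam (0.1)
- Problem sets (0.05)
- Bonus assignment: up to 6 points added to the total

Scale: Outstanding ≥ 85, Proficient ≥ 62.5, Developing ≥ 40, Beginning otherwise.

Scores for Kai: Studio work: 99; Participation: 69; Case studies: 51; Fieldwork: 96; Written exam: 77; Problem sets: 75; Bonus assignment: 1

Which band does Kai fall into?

Weighted total:
  Studio work 99 × 0.36 = 35.64
  Participation 69 × 0.12 = 8.28
  Case studies 51 × 0.15 = 7.65
  Fieldwork 96 × 0.22 = 21.12
  Written exam 77 × 0.1 = 7.7
  Problem sets 75 × 0.05 = 3.75
Sum = 84.14
Bonus assignment: 84.14 + 1 = 85.14
85.14 ≥ 85 → Outstanding

Outstanding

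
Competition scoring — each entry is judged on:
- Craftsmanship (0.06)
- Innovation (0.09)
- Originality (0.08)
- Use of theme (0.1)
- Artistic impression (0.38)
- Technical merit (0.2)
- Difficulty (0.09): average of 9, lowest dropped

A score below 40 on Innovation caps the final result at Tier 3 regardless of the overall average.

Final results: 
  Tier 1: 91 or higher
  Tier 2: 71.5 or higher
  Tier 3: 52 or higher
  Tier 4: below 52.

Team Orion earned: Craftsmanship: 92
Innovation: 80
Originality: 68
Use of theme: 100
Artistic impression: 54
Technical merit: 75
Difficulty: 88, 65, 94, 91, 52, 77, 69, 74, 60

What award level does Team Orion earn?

Tier 3

Difficulty: drop 52 → average of remaining 8 = 618/8 = 77.25
Innovation score 80 ≥ 40: minimum met.
Weighted total:
  Craftsmanship 92 × 0.06 = 5.52
  Innovation 80 × 0.09 = 7.2
  Originality 68 × 0.08 = 5.44
  Use of theme 100 × 0.1 = 10
  Artistic impression 54 × 0.38 = 20.52
  Technical merit 75 × 0.2 = 15
  Difficulty 77.25 × 0.09 = 6.9525
Sum = 70.6325
70.6325 is ≥ 52 and < 71.5 → Tier 3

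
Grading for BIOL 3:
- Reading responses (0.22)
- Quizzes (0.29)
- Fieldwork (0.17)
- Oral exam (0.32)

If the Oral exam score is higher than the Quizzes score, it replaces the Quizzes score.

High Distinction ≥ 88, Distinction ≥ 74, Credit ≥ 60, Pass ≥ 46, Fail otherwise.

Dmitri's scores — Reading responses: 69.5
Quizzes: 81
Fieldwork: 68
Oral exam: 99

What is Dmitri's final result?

Oral exam (99) > Quizzes (81), so Quizzes counts as 99.
Weighted total:
  Reading responses 69.5 × 0.22 = 15.29
  Quizzes 99 × 0.29 = 28.71
  Fieldwork 68 × 0.17 = 11.56
  Oral exam 99 × 0.32 = 31.68
Sum = 87.24
87.24 is ≥ 74 and < 88 → Distinction

Distinction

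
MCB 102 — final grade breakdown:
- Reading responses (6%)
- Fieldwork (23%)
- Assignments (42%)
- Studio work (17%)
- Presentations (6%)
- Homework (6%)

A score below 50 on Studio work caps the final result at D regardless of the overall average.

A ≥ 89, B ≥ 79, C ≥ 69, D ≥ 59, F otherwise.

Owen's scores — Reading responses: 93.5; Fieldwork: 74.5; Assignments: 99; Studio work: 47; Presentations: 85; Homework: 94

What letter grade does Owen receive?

D

Studio work score 47 < 50: minimum not met.
Weighted total:
  Reading responses 93.5 × 0.06 = 5.61
  Fieldwork 74.5 × 0.23 = 17.135
  Assignments 99 × 0.42 = 41.58
  Studio work 47 × 0.17 = 7.99
  Presentations 85 × 0.06 = 5.1
  Homework 94 × 0.06 = 5.64
Sum = 83.055
83.055 would be B; cap at D applies → D.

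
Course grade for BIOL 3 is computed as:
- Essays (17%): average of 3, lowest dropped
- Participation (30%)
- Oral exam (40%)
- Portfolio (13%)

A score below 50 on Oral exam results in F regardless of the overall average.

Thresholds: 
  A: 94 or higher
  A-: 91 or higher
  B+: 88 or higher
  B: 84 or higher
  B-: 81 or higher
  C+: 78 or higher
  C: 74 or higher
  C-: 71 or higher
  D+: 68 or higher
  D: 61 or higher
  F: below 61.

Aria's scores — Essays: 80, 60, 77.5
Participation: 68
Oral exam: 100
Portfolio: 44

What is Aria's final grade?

C+

Essays: drop 60 → average of remaining 2 = 157.5/2 = 78.75
Oral exam score 100 ≥ 50: minimum met.
Weighted total:
  Essays 78.75 × 0.17 = 13.3875
  Participation 68 × 0.3 = 20.4
  Oral exam 100 × 0.4 = 40
  Portfolio 44 × 0.13 = 5.72
Sum = 79.5075
79.5075 is ≥ 78 and < 81 → C+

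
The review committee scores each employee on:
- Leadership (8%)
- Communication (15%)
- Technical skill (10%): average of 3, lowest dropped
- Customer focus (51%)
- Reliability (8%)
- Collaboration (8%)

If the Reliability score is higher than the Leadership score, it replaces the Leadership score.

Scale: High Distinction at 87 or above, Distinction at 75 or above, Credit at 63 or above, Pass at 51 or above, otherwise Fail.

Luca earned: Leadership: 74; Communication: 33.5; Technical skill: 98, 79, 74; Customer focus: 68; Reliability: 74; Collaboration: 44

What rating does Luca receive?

Technical skill: drop 74 → average of remaining 2 = 177/2 = 88.5
Reliability (74) ≤ Leadership (74), so Leadership stays at 74.
Weighted total:
  Leadership 74 × 0.08 = 5.92
  Communication 33.5 × 0.15 = 5.025
  Technical skill 88.5 × 0.1 = 8.85
  Customer focus 68 × 0.51 = 34.68
  Reliability 74 × 0.08 = 5.92
  Collaboration 44 × 0.08 = 3.52
Sum = 63.915
63.915 is ≥ 63 and < 75 → Credit

Credit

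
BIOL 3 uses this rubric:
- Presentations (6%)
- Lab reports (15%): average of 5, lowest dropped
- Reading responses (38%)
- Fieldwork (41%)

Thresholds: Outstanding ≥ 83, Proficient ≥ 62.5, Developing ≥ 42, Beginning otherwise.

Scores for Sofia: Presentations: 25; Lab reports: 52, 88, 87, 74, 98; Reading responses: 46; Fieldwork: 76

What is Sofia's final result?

Lab reports: drop 52 → average of remaining 4 = 347/4 = 86.75
Weighted total:
  Presentations 25 × 0.06 = 1.5
  Lab reports 86.75 × 0.15 = 13.0125
  Reading responses 46 × 0.38 = 17.48
  Fieldwork 76 × 0.41 = 31.16
Sum = 63.1525
63.1525 is ≥ 62.5 and < 83 → Proficient

Proficient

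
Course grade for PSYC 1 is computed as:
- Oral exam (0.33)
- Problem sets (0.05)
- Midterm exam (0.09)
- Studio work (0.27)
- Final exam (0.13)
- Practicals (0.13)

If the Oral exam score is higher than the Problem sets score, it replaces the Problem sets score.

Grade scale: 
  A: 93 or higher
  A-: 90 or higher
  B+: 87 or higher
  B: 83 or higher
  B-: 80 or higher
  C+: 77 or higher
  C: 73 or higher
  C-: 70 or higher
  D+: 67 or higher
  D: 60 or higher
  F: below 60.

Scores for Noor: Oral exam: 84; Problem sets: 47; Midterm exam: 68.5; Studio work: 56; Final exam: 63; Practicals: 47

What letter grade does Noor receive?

Oral exam (84) > Problem sets (47), so Problem sets counts as 84.
Weighted total:
  Oral exam 84 × 0.33 = 27.72
  Problem sets 84 × 0.05 = 4.2
  Midterm exam 68.5 × 0.09 = 6.165
  Studio work 56 × 0.27 = 15.12
  Final exam 63 × 0.13 = 8.19
  Practicals 47 × 0.13 = 6.11
Sum = 67.505
67.505 is ≥ 67 and < 70 → D+

D+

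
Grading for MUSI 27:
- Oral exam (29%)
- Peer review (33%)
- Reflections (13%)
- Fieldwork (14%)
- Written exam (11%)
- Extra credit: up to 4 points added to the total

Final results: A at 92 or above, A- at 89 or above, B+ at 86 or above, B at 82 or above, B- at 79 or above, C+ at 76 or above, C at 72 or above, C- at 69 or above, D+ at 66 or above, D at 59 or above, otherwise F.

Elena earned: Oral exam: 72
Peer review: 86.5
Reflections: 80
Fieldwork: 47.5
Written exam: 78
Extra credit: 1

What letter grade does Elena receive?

C+

Weighted total:
  Oral exam 72 × 0.29 = 20.88
  Peer review 86.5 × 0.33 = 28.545
  Reflections 80 × 0.13 = 10.4
  Fieldwork 47.5 × 0.14 = 6.65
  Written exam 78 × 0.11 = 8.58
Sum = 75.055
Extra credit: 75.055 + 1 = 76.055
76.055 is ≥ 76 and < 79 → C+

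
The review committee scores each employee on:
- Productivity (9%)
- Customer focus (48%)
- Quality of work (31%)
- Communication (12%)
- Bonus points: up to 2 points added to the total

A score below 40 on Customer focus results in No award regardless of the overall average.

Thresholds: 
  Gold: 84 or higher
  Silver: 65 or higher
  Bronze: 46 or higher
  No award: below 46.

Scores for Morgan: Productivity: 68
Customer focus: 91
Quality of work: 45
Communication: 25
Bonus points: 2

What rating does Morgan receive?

Silver

Customer focus score 91 ≥ 40: minimum met.
Weighted total:
  Productivity 68 × 0.09 = 6.12
  Customer focus 91 × 0.48 = 43.68
  Quality of work 45 × 0.31 = 13.95
  Communication 25 × 0.12 = 3
Sum = 66.75
Bonus points: 66.75 + 2 = 68.75
68.75 is ≥ 65 and < 84 → Silver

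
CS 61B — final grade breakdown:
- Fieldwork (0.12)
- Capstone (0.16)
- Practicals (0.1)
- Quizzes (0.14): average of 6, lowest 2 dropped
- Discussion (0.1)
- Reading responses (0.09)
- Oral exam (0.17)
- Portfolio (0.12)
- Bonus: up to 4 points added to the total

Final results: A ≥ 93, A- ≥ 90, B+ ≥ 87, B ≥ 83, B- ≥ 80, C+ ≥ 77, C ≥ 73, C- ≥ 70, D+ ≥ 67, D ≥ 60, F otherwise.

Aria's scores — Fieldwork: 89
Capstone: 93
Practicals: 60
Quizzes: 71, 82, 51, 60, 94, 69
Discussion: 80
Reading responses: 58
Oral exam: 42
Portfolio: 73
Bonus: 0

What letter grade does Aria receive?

Quizzes: drop 51, 60 → average of remaining 4 = 316/4 = 79
Weighted total:
  Fieldwork 89 × 0.12 = 10.68
  Capstone 93 × 0.16 = 14.88
  Practicals 60 × 0.1 = 6
  Quizzes 79 × 0.14 = 11.06
  Discussion 80 × 0.1 = 8
  Reading responses 58 × 0.09 = 5.22
  Oral exam 42 × 0.17 = 7.14
  Portfolio 73 × 0.12 = 8.76
Sum = 71.74
Bonus: 71.74 + 0 = 71.74
71.74 is ≥ 70 and < 73 → C-

C-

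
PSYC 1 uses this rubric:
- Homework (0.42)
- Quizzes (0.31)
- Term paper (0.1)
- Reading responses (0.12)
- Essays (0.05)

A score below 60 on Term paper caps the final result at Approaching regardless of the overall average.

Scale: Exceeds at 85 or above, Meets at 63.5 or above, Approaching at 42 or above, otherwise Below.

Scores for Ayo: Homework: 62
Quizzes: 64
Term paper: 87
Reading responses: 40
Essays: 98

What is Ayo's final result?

Meets

Term paper score 87 ≥ 60: minimum met.
Weighted total:
  Homework 62 × 0.42 = 26.04
  Quizzes 64 × 0.31 = 19.84
  Term paper 87 × 0.1 = 8.7
  Reading responses 40 × 0.12 = 4.8
  Essays 98 × 0.05 = 4.9
Sum = 64.28
64.28 is ≥ 63.5 and < 85 → Meets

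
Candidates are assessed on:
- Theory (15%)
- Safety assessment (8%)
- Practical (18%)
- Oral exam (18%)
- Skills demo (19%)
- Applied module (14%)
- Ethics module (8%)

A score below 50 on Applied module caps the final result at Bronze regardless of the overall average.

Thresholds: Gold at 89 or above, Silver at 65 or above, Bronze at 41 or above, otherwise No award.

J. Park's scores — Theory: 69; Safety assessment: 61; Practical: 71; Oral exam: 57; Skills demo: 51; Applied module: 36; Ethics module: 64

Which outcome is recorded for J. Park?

Applied module score 36 < 50: minimum not met.
Weighted total:
  Theory 69 × 0.15 = 10.35
  Safety assessment 61 × 0.08 = 4.88
  Practical 71 × 0.18 = 12.78
  Oral exam 57 × 0.18 = 10.26
  Skills demo 51 × 0.19 = 9.69
  Applied module 36 × 0.14 = 5.04
  Ethics module 64 × 0.08 = 5.12
Sum = 58.12
58.12 would be Bronze; cap at Bronze applies → Bronze.

Bronze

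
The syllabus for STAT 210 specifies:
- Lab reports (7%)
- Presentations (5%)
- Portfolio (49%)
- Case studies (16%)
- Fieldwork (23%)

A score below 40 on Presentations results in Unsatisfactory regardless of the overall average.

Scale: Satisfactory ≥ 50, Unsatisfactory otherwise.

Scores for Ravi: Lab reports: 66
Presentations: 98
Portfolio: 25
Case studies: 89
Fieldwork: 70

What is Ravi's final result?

Satisfactory

Presentations score 98 ≥ 40: minimum met.
Weighted total:
  Lab reports 66 × 0.07 = 4.62
  Presentations 98 × 0.05 = 4.9
  Portfolio 25 × 0.49 = 12.25
  Case studies 89 × 0.16 = 14.24
  Fieldwork 70 × 0.23 = 16.1
Sum = 52.11
52.11 ≥ 50 → Satisfactory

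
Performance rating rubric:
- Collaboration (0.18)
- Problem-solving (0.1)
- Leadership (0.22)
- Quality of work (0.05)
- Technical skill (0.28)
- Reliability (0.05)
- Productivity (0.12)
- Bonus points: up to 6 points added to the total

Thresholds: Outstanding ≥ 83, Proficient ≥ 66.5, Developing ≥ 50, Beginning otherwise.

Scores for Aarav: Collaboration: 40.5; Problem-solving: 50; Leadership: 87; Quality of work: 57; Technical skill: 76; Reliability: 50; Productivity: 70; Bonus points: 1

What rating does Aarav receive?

Weighted total:
  Collaboration 40.5 × 0.18 = 7.29
  Problem-solving 50 × 0.1 = 5
  Leadership 87 × 0.22 = 19.14
  Quality of work 57 × 0.05 = 2.85
  Technical skill 76 × 0.28 = 21.28
  Reliability 50 × 0.05 = 2.5
  Productivity 70 × 0.12 = 8.4
Sum = 66.46
Bonus points: 66.46 + 1 = 67.46
67.46 is ≥ 66.5 and < 83 → Proficient

Proficient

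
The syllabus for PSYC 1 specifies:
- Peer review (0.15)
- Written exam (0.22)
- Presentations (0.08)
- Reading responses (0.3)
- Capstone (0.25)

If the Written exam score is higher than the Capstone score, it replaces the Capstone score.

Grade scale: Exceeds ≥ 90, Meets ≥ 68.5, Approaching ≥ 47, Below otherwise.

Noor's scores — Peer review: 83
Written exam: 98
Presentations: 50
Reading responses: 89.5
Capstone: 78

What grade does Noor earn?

Written exam (98) > Capstone (78), so Capstone counts as 98.
Weighted total:
  Peer review 83 × 0.15 = 12.45
  Written exam 98 × 0.22 = 21.56
  Presentations 50 × 0.08 = 4
  Reading responses 89.5 × 0.3 = 26.85
  Capstone 98 × 0.25 = 24.5
Sum = 89.36
89.36 is ≥ 68.5 and < 90 → Meets

Meets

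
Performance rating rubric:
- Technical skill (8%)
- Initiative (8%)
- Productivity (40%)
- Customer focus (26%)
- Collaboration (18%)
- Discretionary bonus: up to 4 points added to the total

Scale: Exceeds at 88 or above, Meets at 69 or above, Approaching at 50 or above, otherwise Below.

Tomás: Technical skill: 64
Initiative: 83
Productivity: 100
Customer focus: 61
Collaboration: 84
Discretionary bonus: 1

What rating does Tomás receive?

Weighted total:
  Technical skill 64 × 0.08 = 5.12
  Initiative 83 × 0.08 = 6.64
  Productivity 100 × 0.4 = 40
  Customer focus 61 × 0.26 = 15.86
  Collaboration 84 × 0.18 = 15.12
Sum = 82.74
Discretionary bonus: 82.74 + 1 = 83.74
83.74 is ≥ 69 and < 88 → Meets

Meets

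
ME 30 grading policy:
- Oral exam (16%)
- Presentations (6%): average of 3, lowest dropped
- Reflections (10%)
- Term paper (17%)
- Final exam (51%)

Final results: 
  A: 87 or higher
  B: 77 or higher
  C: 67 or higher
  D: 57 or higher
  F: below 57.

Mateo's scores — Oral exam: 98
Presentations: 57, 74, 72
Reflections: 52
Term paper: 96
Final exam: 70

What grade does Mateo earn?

Presentations: drop 57 → average of remaining 2 = 146/2 = 73
Weighted total:
  Oral exam 98 × 0.16 = 15.68
  Presentations 73 × 0.06 = 4.38
  Reflections 52 × 0.1 = 5.2
  Term paper 96 × 0.17 = 16.32
  Final exam 70 × 0.51 = 35.7
Sum = 77.28
77.28 is ≥ 77 and < 87 → B

B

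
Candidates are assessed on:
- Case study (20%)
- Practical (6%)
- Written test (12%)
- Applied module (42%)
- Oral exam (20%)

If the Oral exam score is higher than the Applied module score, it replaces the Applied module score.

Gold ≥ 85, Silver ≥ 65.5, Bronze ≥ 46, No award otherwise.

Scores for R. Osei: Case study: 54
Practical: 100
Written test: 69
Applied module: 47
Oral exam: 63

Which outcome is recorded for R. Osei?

Bronze

Oral exam (63) > Applied module (47), so Applied module counts as 63.
Weighted total:
  Case study 54 × 0.2 = 10.8
  Practical 100 × 0.06 = 6
  Written test 69 × 0.12 = 8.28
  Applied module 63 × 0.42 = 26.46
  Oral exam 63 × 0.2 = 12.6
Sum = 64.14
64.14 is ≥ 46 and < 65.5 → Bronze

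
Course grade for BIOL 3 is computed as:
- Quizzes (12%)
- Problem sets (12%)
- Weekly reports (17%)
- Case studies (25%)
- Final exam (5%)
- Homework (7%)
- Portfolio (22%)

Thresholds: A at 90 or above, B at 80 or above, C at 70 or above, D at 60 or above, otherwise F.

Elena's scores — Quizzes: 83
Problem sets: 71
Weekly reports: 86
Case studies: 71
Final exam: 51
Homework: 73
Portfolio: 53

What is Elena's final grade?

Weighted total:
  Quizzes 83 × 0.12 = 9.96
  Problem sets 71 × 0.12 = 8.52
  Weekly reports 86 × 0.17 = 14.62
  Case studies 71 × 0.25 = 17.75
  Final exam 51 × 0.05 = 2.55
  Homework 73 × 0.07 = 5.11
  Portfolio 53 × 0.22 = 11.66
Sum = 70.17
70.17 is ≥ 70 and < 80 → C

C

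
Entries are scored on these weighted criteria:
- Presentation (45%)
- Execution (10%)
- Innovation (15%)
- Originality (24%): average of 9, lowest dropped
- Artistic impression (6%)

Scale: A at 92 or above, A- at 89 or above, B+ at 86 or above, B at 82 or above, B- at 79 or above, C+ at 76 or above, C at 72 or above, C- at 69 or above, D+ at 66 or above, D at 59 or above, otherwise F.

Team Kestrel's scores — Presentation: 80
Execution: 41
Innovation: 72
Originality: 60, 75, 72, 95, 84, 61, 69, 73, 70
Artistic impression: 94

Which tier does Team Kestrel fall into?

Originality: drop 60 → average of remaining 8 = 599/8 = 74.875
Weighted total:
  Presentation 80 × 0.45 = 36
  Execution 41 × 0.1 = 4.1
  Innovation 72 × 0.15 = 10.8
  Originality 74.875 × 0.24 = 17.97
  Artistic impression 94 × 0.06 = 5.64
Sum = 74.51
74.51 is ≥ 72 and < 76 → C

C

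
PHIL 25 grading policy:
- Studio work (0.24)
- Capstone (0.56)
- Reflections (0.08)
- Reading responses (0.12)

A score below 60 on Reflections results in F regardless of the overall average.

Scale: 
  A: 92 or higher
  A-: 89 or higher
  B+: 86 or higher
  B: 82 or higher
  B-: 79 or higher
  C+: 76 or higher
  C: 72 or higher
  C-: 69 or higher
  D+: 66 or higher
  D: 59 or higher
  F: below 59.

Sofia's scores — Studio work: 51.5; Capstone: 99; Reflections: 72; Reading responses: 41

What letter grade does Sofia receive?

Reflections score 72 ≥ 60: minimum met.
Weighted total:
  Studio work 51.5 × 0.24 = 12.36
  Capstone 99 × 0.56 = 55.44
  Reflections 72 × 0.08 = 5.76
  Reading responses 41 × 0.12 = 4.92
Sum = 78.48
78.48 is ≥ 76 and < 79 → C+

C+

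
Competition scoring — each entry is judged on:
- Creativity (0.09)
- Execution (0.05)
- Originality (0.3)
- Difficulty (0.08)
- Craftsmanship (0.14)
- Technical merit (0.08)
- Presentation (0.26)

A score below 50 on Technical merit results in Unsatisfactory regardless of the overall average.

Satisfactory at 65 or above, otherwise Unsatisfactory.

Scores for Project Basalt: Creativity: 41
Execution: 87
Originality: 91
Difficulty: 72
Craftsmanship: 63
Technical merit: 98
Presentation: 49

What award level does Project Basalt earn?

Technical merit score 98 ≥ 50: minimum met.
Weighted total:
  Creativity 41 × 0.09 = 3.69
  Execution 87 × 0.05 = 4.35
  Originality 91 × 0.3 = 27.3
  Difficulty 72 × 0.08 = 5.76
  Craftsmanship 63 × 0.14 = 8.82
  Technical merit 98 × 0.08 = 7.84
  Presentation 49 × 0.26 = 12.74
Sum = 70.5
70.5 ≥ 65 → Satisfactory

Satisfactory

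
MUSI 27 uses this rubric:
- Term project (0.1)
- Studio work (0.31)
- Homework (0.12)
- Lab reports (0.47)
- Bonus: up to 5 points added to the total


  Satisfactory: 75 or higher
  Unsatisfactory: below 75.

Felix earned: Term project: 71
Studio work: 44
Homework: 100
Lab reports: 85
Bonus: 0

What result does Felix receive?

Unsatisfactory

Weighted total:
  Term project 71 × 0.1 = 7.1
  Studio work 44 × 0.31 = 13.64
  Homework 100 × 0.12 = 12
  Lab reports 85 × 0.47 = 39.95
Sum = 72.69
Bonus: 72.69 + 0 = 72.69
72.69 < 75 → Unsatisfactory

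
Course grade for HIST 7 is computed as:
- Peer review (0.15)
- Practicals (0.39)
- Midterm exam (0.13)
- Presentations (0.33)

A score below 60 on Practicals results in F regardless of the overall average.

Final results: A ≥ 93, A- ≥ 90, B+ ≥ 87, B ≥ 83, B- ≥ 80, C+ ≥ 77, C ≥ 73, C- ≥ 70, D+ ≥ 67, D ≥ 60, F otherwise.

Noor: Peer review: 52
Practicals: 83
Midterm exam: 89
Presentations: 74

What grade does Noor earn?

Practicals score 83 ≥ 60: minimum met.
Weighted total:
  Peer review 52 × 0.15 = 7.8
  Practicals 83 × 0.39 = 32.37
  Midterm exam 89 × 0.13 = 11.57
  Presentations 74 × 0.33 = 24.42
Sum = 76.16
76.16 is ≥ 73 and < 77 → C

C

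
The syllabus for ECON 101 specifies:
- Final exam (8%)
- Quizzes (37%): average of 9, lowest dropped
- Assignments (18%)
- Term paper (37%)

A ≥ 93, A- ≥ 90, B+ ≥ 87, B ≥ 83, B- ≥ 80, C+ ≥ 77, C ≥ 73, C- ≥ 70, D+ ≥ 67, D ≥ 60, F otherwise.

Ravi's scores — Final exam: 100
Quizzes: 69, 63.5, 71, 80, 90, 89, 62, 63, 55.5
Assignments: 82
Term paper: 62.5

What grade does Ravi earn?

Quizzes: drop 55.5 → average of remaining 8 = 587.5/8 = 73.4375
Weighted total:
  Final exam 100 × 0.08 = 8
  Quizzes 73.4375 × 0.37 = 27.171875
  Assignments 82 × 0.18 = 14.76
  Term paper 62.5 × 0.37 = 23.125
Sum = 73.056875
73.056875 is ≥ 73 and < 77 → C

C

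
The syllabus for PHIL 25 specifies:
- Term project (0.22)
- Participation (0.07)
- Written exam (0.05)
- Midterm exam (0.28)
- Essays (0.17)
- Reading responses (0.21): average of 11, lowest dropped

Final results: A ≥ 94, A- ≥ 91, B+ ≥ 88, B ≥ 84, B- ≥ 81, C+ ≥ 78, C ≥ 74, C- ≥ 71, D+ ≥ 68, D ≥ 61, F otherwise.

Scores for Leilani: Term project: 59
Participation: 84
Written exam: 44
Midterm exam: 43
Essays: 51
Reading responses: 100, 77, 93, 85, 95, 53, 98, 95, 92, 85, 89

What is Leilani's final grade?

F

Reading responses: drop 53 → average of remaining 10 = 909/10 = 90.9
Weighted total:
  Term project 59 × 0.22 = 12.98
  Participation 84 × 0.07 = 5.88
  Written exam 44 × 0.05 = 2.2
  Midterm exam 43 × 0.28 = 12.04
  Essays 51 × 0.17 = 8.67
  Reading responses 90.9 × 0.21 = 19.089
Sum = 60.859
60.859 < 61 → F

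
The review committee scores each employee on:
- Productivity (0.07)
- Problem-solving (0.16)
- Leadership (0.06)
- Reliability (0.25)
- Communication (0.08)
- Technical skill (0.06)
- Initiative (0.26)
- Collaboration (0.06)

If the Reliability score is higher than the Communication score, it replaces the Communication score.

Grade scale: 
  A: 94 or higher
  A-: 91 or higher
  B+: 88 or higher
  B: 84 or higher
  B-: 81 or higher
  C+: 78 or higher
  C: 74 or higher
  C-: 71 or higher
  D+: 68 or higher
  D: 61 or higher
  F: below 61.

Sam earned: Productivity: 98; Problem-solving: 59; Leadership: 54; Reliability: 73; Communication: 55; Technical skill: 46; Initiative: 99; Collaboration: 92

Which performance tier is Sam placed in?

C

Reliability (73) > Communication (55), so Communication counts as 73.
Weighted total:
  Productivity 98 × 0.07 = 6.86
  Problem-solving 59 × 0.16 = 9.44
  Leadership 54 × 0.06 = 3.24
  Reliability 73 × 0.25 = 18.25
  Communication 73 × 0.08 = 5.84
  Technical skill 46 × 0.06 = 2.76
  Initiative 99 × 0.26 = 25.74
  Collaboration 92 × 0.06 = 5.52
Sum = 77.65
77.65 is ≥ 74 and < 78 → C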